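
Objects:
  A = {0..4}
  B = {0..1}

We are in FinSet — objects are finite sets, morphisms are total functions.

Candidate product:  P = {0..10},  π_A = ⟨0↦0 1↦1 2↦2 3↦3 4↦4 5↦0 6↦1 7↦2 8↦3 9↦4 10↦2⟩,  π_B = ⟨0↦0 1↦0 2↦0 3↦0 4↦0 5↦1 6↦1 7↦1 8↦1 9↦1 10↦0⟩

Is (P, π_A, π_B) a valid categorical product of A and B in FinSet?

|A|·|B| = 5·2 = 10;  |P| = 11
  → cardinalities differ; no bijection possible.

Answer: NOT A VALID PRODUCT — |P|=11 ≠ |A|·|B|=10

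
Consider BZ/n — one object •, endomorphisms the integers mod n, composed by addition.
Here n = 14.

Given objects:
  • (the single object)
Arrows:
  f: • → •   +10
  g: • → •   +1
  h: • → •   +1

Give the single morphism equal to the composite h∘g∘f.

  0 +10≡10 +1≡11 +1≡12  (mod 14)
composite: +12

Answer: +12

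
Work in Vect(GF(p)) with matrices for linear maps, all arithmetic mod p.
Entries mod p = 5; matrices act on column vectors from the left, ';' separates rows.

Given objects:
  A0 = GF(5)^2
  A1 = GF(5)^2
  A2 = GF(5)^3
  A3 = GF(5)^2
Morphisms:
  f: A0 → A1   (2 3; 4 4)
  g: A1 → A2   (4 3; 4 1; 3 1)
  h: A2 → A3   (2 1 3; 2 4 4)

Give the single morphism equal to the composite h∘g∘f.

Answer: (2 3; 3 4)

Work:
  e0=[1,0] f→[2,4] g→[0,2,0] h→[2,3]
  e1=[0,1] f→[3,4] g→[4,1,3] h→[3,4]
⟦path⟧: (2 3; 3 4)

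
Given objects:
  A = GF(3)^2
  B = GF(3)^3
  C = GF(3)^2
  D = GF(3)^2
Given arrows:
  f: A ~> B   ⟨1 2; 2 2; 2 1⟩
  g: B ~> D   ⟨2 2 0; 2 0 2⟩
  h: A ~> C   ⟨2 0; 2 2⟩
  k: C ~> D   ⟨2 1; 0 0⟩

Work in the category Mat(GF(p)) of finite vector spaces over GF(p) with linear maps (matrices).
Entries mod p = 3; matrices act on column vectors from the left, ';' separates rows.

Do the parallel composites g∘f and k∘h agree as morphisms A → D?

Path 1 = f;g:
  e0=⟨1,0⟩ f~>⟨1,2,2⟩ g~>⟨0,0⟩
  e1=⟨0,1⟩ f~>⟨2,2,1⟩ g~>⟨2,0⟩
  composite₁ = ⟨0 2; 0 0⟩
Path 2 = h;k:
  e0=⟨1,0⟩ h~>⟨2,2⟩ k~>⟨0,0⟩
  e1=⟨0,1⟩ h~>⟨0,2⟩ k~>⟨2,0⟩
  composite₂ = ⟨0 2; 0 0⟩
Equal? same morphism ✓

Answer: COMMUTES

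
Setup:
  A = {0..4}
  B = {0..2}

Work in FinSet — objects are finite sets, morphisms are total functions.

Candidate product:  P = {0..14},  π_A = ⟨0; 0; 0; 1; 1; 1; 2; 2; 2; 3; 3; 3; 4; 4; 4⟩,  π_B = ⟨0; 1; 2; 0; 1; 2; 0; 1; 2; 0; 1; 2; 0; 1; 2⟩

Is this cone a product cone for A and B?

Answer: VALID PRODUCT

Work:
|A|·|B| = 5·3 = 15;  |P| = 15
Check the pairing map k ↦ (π_A(k), π_B(k)):
  0 -> (0,0)
  1 -> (0,1)
  2 -> (0,2)
  3 -> (1,0)
  4 -> (1,1)
  5 -> (1,2)
  6 -> (2,0)
  7 -> (2,1)
  8 -> (2,2)
  9 -> (3,0)
  10 -> (3,1)
  11 -> (3,2)
  12 -> (4,0)
  13 -> (4,1)
  14 -> (4,2)
distinct pairs in image: 15 / 15 needed
  → bijection onto A×B; projections well-typed.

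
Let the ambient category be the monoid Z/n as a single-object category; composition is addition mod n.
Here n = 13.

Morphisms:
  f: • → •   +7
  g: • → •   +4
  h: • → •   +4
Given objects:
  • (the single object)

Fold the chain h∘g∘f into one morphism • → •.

Answer: +2

Derivation:
  0 +7≡7 +4≡11 +4≡2  (mod 13)
result: +2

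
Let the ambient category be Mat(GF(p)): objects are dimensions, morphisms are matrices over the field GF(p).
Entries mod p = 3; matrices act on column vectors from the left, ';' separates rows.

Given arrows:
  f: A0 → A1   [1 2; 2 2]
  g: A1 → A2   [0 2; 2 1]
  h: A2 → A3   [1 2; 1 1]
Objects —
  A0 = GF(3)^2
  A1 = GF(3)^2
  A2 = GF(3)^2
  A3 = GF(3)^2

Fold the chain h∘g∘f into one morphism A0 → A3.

  e0=[1,0] f→[1,2] g→[1,1] h→[0,2]
  e1=[0,1] f→[2,2] g→[1,0] h→[1,1]
result: [0 1; 2 1]

Answer: [0 1; 2 1]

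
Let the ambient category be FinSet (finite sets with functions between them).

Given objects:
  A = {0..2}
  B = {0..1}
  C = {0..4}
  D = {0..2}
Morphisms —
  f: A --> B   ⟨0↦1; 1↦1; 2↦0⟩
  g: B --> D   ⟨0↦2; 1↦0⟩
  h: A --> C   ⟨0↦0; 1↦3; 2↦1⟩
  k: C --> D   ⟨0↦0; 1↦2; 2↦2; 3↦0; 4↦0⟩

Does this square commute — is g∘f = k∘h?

Answer: COMMUTES

Trace:
Along f;g (path 1):
  0 f-->1 g-->0
  1 f-->1 g-->0
  2 f-->0 g-->2
  result₁ = ⟨0↦0; 1↦0; 2↦2⟩
Along h;k (path 2):
  0 h-->0 k-->0
  1 h-->3 k-->0
  2 h-->1 k-->2
  result₂ = ⟨0↦0; 1↦0; 2↦2⟩
Equal? YES — commutes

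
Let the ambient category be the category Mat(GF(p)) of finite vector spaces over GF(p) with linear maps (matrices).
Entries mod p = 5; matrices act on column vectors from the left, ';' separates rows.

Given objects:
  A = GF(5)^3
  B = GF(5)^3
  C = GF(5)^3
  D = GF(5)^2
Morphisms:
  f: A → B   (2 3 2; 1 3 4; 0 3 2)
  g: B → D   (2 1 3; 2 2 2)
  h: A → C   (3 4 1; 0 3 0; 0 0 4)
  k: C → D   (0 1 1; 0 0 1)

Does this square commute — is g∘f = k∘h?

Path 1 = f;g:
  e0=[1,0,0] f→[2,1,0] g→[0,1]
  e1=[0,1,0] f→[3,3,3] g→[3,3]
  e2=[0,0,1] f→[2,4,2] g→[4,1]
  composite₁ = (0 3 4; 1 3 1)
Path 2 = h;k:
  e0=[1,0,0] h→[3,0,0] k→[0,0]
  e1=[0,1,0] h→[4,3,0] k→[3,0]
  e2=[0,0,1] h→[1,0,4] k→[4,4]
  composite₂ = (0 3 4; 0 0 4)
Equal? differ; not commutative

Answer: DOES NOT COMMUTE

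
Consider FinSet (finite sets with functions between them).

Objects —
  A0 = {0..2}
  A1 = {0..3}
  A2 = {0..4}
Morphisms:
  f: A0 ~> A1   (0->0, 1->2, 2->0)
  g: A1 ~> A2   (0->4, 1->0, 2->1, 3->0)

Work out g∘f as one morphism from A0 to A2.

  0 f~>0 g~>4
  1 f~>2 g~>1
  2 f~>0 g~>4
⟦path⟧: (0->4, 1->1, 2->4)

Answer: (0->4, 1->1, 2->4)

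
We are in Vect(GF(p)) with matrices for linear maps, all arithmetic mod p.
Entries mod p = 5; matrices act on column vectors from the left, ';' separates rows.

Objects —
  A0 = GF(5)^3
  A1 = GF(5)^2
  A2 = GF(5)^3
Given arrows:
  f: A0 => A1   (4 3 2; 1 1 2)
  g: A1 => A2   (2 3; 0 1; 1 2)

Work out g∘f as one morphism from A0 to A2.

Answer: (1 4 0; 1 1 2; 1 0 1)

Trace:
  e0=[1,0,0] f=>[4,1] g=>[1,1,1]
  e1=[0,1,0] f=>[3,1] g=>[4,1,0]
  e2=[0,0,1] f=>[2,2] g=>[0,2,1]
composite: (1 4 0; 1 1 2; 1 0 1)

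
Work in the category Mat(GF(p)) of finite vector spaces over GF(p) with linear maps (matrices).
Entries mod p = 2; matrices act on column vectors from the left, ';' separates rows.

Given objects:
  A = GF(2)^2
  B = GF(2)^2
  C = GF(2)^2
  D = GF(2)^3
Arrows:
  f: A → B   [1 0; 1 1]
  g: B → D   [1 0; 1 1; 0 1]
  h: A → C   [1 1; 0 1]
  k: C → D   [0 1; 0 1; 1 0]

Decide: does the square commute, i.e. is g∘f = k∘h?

Answer: DOES NOT COMMUTE

Trace:
Path 1 = f;g:
  e0=[1,0] f→[1,1] g→[1,0,1]
  e1=[0,1] f→[0,1] g→[0,1,1]
  composite₁ = [1 0; 0 1; 1 1]
Path 2 = h;k:
  e0=[1,0] h→[1,0] k→[0,0,1]
  e1=[0,1] h→[1,1] k→[1,1,1]
  composite₂ = [0 1; 0 1; 1 1]
Equal? differ; not commutative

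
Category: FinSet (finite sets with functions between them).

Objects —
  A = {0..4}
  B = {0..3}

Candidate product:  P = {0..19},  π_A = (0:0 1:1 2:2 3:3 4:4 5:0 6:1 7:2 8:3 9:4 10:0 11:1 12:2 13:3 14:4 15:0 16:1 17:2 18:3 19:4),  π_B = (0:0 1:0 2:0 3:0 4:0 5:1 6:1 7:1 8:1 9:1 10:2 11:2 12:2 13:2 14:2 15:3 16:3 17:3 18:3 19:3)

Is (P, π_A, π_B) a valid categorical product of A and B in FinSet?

Answer: VALID PRODUCT

Work:
|A|·|B| = 5·4 = 20;  |P| = 20
Check the pairing map k ↦ (π_A(k), π_B(k)):
  0 : (0,0)
  1 : (1,0)
  2 : (2,0)
  3 : (3,0)
  4 : (4,0)
  5 : (0,1)
  6 : (1,1)
  7 : (2,1)
  8 : (3,1)
  9 : (4,1)
  10 : (0,2)
  11 : (1,2)
  12 : (2,2)
  13 : (3,2)
  14 : (4,2)
  15 : (0,3)
  16 : (1,3)
  17 : (2,3)
  18 : (3,3)
  19 : (4,3)
distinct pairs in image: 20 / 20 needed
  → bijection onto A×B; projections well-typed.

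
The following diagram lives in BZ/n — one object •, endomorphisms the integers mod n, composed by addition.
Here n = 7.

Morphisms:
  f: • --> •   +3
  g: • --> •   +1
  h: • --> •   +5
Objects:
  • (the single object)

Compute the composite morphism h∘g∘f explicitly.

Answer: +2

Trace:
  0 +3≡3 +1≡4 +5≡2  (mod 7)
result: +2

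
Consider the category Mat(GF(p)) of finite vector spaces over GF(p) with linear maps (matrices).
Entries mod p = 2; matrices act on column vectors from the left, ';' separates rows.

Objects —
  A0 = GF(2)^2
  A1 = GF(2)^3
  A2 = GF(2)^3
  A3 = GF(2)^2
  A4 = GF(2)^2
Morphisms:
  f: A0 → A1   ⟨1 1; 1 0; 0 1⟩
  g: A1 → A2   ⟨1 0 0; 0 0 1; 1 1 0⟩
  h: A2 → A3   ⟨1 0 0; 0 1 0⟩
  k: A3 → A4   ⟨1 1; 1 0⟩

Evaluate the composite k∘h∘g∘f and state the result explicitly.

  e0=(1,0) f→(1,1,0) g→(1,0,0) h→(1,0) k→(1,1)
  e1=(0,1) f→(1,0,1) g→(1,1,1) h→(1,1) k→(0,1)
⟦path⟧: ⟨1 0; 1 1⟩

Answer: ⟨1 0; 1 1⟩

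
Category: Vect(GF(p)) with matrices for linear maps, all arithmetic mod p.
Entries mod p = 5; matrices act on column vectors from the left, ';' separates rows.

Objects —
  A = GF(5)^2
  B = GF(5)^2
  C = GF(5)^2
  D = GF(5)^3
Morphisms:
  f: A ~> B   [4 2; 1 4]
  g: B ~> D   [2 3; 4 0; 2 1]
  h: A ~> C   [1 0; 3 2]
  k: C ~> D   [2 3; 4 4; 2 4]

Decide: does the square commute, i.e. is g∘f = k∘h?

Answer: COMMUTES

Derivation:
Path 1 = f;g:
  e0=(1,0) f~>(4,1) g~>(1,1,4)
  e1=(0,1) f~>(2,4) g~>(1,3,3)
  ⟦path⟧₁ = [1 1; 1 3; 4 3]
Path 2 = h;k:
  e0=(1,0) h~>(1,3) k~>(1,1,4)
  e1=(0,1) h~>(0,2) k~>(1,3,3)
  ⟦path⟧₂ = [1 1; 1 3; 4 3]
Equal? equal; square commutes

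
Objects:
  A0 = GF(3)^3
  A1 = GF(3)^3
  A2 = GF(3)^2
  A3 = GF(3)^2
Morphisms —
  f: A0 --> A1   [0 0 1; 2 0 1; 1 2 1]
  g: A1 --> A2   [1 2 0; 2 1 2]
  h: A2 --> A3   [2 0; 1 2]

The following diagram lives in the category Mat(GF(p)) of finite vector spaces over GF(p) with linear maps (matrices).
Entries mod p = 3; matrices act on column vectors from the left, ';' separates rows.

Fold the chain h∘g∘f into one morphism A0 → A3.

Answer: [2 0 0; 0 2 1]

Derivation:
  e0=⟨1,0,0⟩ f-->⟨0,2,1⟩ g-->⟨1,1⟩ h-->⟨2,0⟩
  e1=⟨0,1,0⟩ f-->⟨0,0,2⟩ g-->⟨0,1⟩ h-->⟨0,2⟩
  e2=⟨0,0,1⟩ f-->⟨1,1,1⟩ g-->⟨0,2⟩ h-->⟨0,1⟩
composite: [2 0 0; 0 2 1]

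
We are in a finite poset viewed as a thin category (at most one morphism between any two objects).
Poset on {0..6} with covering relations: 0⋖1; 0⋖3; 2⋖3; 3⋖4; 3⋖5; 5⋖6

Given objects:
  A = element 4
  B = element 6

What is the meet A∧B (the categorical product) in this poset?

Common predecessors of 4,6: {0,2,3}
  0 <= 3
  2 <= 3
  3 <= 3
glb = 3

Answer: A∧B = 3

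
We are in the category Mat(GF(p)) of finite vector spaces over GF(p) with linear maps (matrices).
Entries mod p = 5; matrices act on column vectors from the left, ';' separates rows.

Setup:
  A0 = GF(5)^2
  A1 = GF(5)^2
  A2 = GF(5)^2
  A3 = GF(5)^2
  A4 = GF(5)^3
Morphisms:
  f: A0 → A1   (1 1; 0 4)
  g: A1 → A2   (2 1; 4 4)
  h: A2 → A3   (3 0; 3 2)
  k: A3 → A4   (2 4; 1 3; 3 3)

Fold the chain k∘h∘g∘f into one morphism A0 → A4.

  e0=⟨1,0⟩ f→⟨1,0⟩ g→⟨2,4⟩ h→⟨1,4⟩ k→⟨3,3,0⟩
  e1=⟨0,1⟩ f→⟨1,4⟩ g→⟨1,0⟩ h→⟨3,3⟩ k→⟨3,2,3⟩
composite: (3 3; 3 2; 0 3)

Answer: (3 3; 3 2; 0 3)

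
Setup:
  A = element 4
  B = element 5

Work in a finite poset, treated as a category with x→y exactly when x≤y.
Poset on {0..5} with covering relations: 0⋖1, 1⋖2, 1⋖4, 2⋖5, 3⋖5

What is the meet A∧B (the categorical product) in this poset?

Answer: A∧B = 1

Derivation:
Lower bounds of A=4 and B=5: {0,1}
  0 <= 1
  1 <= 1
glb = 1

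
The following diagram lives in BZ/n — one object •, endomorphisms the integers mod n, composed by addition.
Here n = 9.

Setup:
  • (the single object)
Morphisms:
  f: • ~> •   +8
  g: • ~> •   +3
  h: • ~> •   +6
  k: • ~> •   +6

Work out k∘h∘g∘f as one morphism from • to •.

Answer: +5

Work:
  0 +8≡8 +3≡2 +6≡8 +6≡5  (mod 9)
composite: +5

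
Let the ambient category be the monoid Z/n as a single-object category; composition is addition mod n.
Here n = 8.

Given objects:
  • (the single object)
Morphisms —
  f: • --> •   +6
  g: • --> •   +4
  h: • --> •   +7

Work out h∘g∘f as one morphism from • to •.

  0 +6≡6 +4≡2 +7≡1  (mod 8)
result: +1

Answer: +1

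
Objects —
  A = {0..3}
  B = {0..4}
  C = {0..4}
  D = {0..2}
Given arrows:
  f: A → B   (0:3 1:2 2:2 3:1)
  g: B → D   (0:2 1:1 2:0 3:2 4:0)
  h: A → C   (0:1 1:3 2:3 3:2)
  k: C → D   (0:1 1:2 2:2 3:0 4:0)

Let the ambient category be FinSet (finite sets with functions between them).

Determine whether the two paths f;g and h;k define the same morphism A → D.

Answer: DOES NOT COMMUTE

Derivation:
Path 1 = f;g:
  0 f→3 g→2
  1 f→2 g→0
  2 f→2 g→0
  3 f→1 g→1
  result₁ = (0:2 1:0 2:0 3:1)
Path 2 = h;k:
  0 h→1 k→2
  1 h→3 k→0
  2 h→3 k→0
  3 h→2 k→2
  result₂ = (0:2 1:0 2:0 3:2)
Equal? distinct morphisms ✗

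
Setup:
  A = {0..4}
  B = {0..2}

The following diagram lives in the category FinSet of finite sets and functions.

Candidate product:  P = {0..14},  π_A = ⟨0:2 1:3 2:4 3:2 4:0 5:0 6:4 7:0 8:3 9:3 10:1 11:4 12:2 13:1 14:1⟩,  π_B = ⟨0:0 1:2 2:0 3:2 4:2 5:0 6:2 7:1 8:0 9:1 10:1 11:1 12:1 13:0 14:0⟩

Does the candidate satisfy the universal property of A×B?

Answer: NOT A VALID PRODUCT — duplicate pair at indices 14,13

Derivation:
|A|·|B| = 5·3 = 15;  |P| = 15
Check the pairing map k ↦ (π_A(k), π_B(k)):
  0 : (2,0)
  1 : (3,2)
  2 : (4,0)
  3 : (2,2)
  4 : (0,2)
  5 : (0,0)
  6 : (4,2)
  7 : (0,1)
  8 : (3,0)
  9 : (3,1)
  10 : (1,1)
  11 : (4,1)
  12 : (2,1)
  13 : (1,0)
  14 : (1,0)  ✗ repeats pair of k=13
distinct pairs in image: 14 / 15 needed
  → (1,0) hit at k=13 and k=14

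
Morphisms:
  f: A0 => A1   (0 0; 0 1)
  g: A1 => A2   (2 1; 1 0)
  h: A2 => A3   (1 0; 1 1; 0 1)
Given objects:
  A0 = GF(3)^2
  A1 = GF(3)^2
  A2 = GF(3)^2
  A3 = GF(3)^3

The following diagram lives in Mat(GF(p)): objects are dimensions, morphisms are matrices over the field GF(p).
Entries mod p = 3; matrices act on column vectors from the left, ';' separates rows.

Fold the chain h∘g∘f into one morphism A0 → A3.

  e0=(1,0) f=>(0,0) g=>(0,0) h=>(0,0,0)
  e1=(0,1) f=>(0,1) g=>(1,0) h=>(1,1,0)
result: (0 1; 0 1; 0 0)

Answer: (0 1; 0 1; 0 0)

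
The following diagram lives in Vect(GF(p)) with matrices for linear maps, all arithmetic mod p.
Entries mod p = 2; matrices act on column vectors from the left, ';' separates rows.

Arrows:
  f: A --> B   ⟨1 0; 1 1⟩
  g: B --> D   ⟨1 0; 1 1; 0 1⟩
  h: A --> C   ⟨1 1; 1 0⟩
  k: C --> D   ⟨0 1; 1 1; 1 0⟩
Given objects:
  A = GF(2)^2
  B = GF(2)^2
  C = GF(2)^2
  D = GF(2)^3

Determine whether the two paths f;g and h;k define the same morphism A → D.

Answer: COMMUTES

Work:
Path 1 = f;g:
  e0=[1,0] f-->[1,1] g-->[1,0,1]
  e1=[0,1] f-->[0,1] g-->[0,1,1]
  result₁ = ⟨1 0; 0 1; 1 1⟩
Path 2 = h;k:
  e0=[1,0] h-->[1,1] k-->[1,0,1]
  e1=[0,1] h-->[1,0] k-->[0,1,1]
  result₂ = ⟨1 0; 0 1; 1 1⟩
Equal? same morphism ✓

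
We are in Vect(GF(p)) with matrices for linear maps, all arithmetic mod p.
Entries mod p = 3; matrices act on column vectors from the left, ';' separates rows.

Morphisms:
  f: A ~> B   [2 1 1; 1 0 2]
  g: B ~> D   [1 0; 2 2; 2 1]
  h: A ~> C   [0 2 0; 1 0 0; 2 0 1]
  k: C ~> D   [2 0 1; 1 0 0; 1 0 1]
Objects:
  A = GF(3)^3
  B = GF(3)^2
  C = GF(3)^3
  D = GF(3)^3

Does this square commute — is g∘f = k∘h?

Answer: COMMUTES

Derivation:
1) trace f;g:
  e0=⟨1,0,0⟩ f~>⟨2,1⟩ g~>⟨2,0,2⟩
  e1=⟨0,1,0⟩ f~>⟨1,0⟩ g~>⟨1,2,2⟩
  e2=⟨0,0,1⟩ f~>⟨1,2⟩ g~>⟨1,0,1⟩
  composite₁ = [2 1 1; 0 2 0; 2 2 1]
2) trace h;k:
  e0=⟨1,0,0⟩ h~>⟨0,1,2⟩ k~>⟨2,0,2⟩
  e1=⟨0,1,0⟩ h~>⟨2,0,0⟩ k~>⟨1,2,2⟩
  e2=⟨0,0,1⟩ h~>⟨0,0,1⟩ k~>⟨1,0,1⟩
  composite₂ = [2 1 1; 0 2 0; 2 2 1]
Equal? equal; square commutes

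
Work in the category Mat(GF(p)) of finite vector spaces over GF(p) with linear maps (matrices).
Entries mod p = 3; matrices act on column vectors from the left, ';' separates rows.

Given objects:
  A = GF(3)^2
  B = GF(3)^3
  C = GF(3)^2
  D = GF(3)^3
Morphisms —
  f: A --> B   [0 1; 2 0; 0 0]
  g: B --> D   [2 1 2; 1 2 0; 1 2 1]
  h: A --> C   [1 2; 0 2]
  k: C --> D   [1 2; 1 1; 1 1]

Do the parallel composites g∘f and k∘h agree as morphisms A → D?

Answer: DOES NOT COMMUTE

Trace:
1) trace f;g:
  e0=⟨1,0⟩ f-->⟨0,2,0⟩ g-->⟨2,1,1⟩
  e1=⟨0,1⟩ f-->⟨1,0,0⟩ g-->⟨2,1,1⟩
  ⟦path⟧₁ = [2 2; 1 1; 1 1]
2) trace h;k:
  e0=⟨1,0⟩ h-->⟨1,0⟩ k-->⟨1,1,1⟩
  e1=⟨0,1⟩ h-->⟨2,2⟩ k-->⟨0,1,1⟩
  ⟦path⟧₂ = [1 0; 1 1; 1 1]
Equal? distinct morphisms ✗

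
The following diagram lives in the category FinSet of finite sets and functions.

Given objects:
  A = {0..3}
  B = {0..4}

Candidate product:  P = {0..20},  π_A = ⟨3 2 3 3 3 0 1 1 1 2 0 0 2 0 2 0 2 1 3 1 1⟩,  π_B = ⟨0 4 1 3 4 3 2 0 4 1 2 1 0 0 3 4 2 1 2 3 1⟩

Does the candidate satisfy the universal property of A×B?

Answer: NOT A VALID PRODUCT — |P|=21 ≠ |A|·|B|=20

Work:
|A|·|B| = 4·5 = 20;  |P| = 21
  → cardinalities differ; no bijection possible.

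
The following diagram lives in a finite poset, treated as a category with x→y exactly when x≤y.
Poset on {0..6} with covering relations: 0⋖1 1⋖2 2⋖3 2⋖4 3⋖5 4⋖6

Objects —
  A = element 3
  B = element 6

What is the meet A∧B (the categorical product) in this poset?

Answer: A∧B = 2

Trace:
Lower bounds of A=3 and B=6: {0,1,2}
  0 ≤ 2
  1 ≤ 2
  2 ≤ 2
glb = 2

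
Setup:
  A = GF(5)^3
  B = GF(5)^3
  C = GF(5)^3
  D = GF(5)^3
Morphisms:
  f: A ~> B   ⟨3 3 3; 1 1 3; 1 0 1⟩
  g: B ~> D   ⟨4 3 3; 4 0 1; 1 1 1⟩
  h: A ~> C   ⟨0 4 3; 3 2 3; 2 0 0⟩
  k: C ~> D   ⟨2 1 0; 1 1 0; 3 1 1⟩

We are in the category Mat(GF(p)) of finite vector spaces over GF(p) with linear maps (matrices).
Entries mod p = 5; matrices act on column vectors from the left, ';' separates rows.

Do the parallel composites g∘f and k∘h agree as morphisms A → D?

Answer: DOES NOT COMMUTE

Work:
1) trace f;g:
  e0=⟨1,0,0⟩ f~>⟨3,1,1⟩ g~>⟨3,3,0⟩
  e1=⟨0,1,0⟩ f~>⟨3,1,0⟩ g~>⟨0,2,4⟩
  e2=⟨0,0,1⟩ f~>⟨3,3,1⟩ g~>⟨4,3,2⟩
  result₁ = ⟨3 0 4; 3 2 3; 0 4 2⟩
2) trace h;k:
  e0=⟨1,0,0⟩ h~>⟨0,3,2⟩ k~>⟨3,3,0⟩
  e1=⟨0,1,0⟩ h~>⟨4,2,0⟩ k~>⟨0,1,4⟩
  e2=⟨0,0,1⟩ h~>⟨3,3,0⟩ k~>⟨4,1,2⟩
  result₂ = ⟨3 0 4; 3 1 1; 0 4 2⟩
Equal? differ; not commutative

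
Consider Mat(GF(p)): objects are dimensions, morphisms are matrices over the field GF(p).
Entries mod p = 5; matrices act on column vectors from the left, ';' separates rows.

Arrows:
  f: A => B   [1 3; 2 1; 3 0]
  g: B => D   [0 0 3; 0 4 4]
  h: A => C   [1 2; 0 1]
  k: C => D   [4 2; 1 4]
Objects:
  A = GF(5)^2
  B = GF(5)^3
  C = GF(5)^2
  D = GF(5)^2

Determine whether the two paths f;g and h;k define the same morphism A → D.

1) trace f;g:
  e0=⟨1,0⟩ f=>⟨1,2,3⟩ g=>⟨4,0⟩
  e1=⟨0,1⟩ f=>⟨3,1,0⟩ g=>⟨0,4⟩
  result₁ = [4 0; 0 4]
2) trace h;k:
  e0=⟨1,0⟩ h=>⟨1,0⟩ k=>⟨4,1⟩
  e1=⟨0,1⟩ h=>⟨2,1⟩ k=>⟨0,1⟩
  result₂ = [4 0; 1 1]
Equal? distinct morphisms ✗

Answer: DOES NOT COMMUTE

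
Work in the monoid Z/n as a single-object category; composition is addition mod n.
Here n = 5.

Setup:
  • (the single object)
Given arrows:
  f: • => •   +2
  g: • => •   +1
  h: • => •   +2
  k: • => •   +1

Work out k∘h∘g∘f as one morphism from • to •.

  0 +2≡2 +1≡3 +2≡0 +1≡1  (mod 5)
⟦path⟧: +1

Answer: +1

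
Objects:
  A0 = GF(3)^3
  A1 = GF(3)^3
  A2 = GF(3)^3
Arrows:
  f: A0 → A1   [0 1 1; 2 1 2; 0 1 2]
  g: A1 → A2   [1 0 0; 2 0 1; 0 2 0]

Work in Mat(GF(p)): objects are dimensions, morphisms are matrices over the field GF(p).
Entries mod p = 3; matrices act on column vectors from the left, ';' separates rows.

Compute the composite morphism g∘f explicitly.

  e0=⟨1,0,0⟩ f→⟨0,2,0⟩ g→⟨0,0,1⟩
  e1=⟨0,1,0⟩ f→⟨1,1,1⟩ g→⟨1,0,2⟩
  e2=⟨0,0,1⟩ f→⟨1,2,2⟩ g→⟨1,1,1⟩
composite: [0 1 1; 0 0 1; 1 2 1]

Answer: [0 1 1; 0 0 1; 1 2 1]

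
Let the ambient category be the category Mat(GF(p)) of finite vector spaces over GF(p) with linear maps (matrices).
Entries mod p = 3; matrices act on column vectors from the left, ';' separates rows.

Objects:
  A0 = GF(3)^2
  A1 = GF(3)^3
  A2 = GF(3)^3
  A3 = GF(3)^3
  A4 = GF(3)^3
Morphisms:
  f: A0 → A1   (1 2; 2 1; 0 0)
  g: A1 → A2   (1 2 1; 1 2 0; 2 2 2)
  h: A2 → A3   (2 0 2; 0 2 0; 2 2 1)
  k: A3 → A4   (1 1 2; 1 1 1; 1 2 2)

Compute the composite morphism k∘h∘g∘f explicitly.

Answer: (0 0; 1 2; 1 2)

Trace:
  e0=[1,0] f→[1,2,0] g→[2,2,0] h→[1,1,2] k→[0,1,1]
  e1=[0,1] f→[2,1,0] g→[1,1,0] h→[2,2,1] k→[0,2,2]
⟦path⟧: (0 0; 1 2; 1 2)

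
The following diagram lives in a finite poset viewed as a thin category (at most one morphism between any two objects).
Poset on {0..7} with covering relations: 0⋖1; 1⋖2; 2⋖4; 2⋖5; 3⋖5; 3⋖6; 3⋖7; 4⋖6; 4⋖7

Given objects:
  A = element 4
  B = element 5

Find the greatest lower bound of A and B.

Answer: A∧B = 2

Work:
Common predecessors of 4,5: {0,1,2}
  0 ≤ 2
  1 ≤ 2
  2 ≤ 2
glb = 2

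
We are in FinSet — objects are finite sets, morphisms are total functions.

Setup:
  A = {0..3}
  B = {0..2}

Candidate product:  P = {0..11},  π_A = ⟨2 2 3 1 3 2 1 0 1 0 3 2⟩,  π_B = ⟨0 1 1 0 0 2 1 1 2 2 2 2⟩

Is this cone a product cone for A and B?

Answer: NOT A VALID PRODUCT — duplicate pair at indices 5,11

Derivation:
|A|·|B| = 4·3 = 12;  |P| = 12
Check the pairing map k ↦ (π_A(k), π_B(k)):
  0 ↦ (2,0)
  1 ↦ (2,1)
  2 ↦ (3,1)
  3 ↦ (1,0)
  4 ↦ (3,0)
  5 ↦ (2,2)
  6 ↦ (1,1)
  7 ↦ (0,1)
  8 ↦ (1,2)
  9 ↦ (0,2)
  10 ↦ (3,2)
  11 ↦ (2,2)  ✗ repeats pair of k=5
distinct pairs in image: 11 / 12 needed
  → (2,2) hit at k=5 and k=11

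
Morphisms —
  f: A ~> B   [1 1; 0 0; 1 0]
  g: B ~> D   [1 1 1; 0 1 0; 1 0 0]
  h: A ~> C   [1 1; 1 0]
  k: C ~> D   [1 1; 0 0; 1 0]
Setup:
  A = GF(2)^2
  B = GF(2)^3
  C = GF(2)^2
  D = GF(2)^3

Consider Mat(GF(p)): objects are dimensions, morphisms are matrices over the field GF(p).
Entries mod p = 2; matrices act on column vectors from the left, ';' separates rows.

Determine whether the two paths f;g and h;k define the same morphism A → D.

Answer: COMMUTES

Trace:
Path 1 = f;g:
  e0=⟨1,0⟩ f~>⟨1,0,1⟩ g~>⟨0,0,1⟩
  e1=⟨0,1⟩ f~>⟨1,0,0⟩ g~>⟨1,0,1⟩
  result₁ = [0 1; 0 0; 1 1]
Path 2 = h;k:
  e0=⟨1,0⟩ h~>⟨1,1⟩ k~>⟨0,0,1⟩
  e1=⟨0,1⟩ h~>⟨1,0⟩ k~>⟨1,0,1⟩
  result₂ = [0 1; 0 0; 1 1]
Equal? equal; square commutes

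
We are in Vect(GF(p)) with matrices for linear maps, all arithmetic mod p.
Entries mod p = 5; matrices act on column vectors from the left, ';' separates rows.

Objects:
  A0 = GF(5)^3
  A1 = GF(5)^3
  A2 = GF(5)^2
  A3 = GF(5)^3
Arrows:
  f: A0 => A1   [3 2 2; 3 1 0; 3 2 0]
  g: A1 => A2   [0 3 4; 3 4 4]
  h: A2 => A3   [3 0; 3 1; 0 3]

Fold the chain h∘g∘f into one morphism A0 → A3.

Answer: [3 3 0; 1 1 1; 4 4 3]

Work:
  e0=(1,0,0) f=>(3,3,3) g=>(1,3) h=>(3,1,4)
  e1=(0,1,0) f=>(2,1,2) g=>(1,3) h=>(3,1,4)
  e2=(0,0,1) f=>(2,0,0) g=>(0,1) h=>(0,1,3)
result: [3 3 0; 1 1 1; 4 4 3]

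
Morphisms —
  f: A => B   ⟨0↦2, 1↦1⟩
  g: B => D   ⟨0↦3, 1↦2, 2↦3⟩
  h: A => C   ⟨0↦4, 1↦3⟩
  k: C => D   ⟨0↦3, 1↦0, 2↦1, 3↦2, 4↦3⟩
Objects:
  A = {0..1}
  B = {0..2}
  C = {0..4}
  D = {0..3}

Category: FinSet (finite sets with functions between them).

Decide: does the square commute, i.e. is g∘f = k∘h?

Answer: COMMUTES

Trace:
Path 1 = f;g:
  0 f=>2 g=>3
  1 f=>1 g=>2
  result₁ = ⟨0↦3, 1↦2⟩
Path 2 = h;k:
  0 h=>4 k=>3
  1 h=>3 k=>2
  result₂ = ⟨0↦3, 1↦2⟩
Equal? equal; square commutes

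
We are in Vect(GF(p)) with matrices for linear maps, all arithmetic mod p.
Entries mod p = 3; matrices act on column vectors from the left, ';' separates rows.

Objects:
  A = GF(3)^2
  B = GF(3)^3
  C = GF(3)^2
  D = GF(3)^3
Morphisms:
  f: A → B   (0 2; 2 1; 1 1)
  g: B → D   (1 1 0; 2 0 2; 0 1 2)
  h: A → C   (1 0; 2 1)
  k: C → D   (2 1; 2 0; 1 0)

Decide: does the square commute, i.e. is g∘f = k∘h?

Path 1 = f;g:
  e0=[1,0] f→[0,2,1] g→[2,2,1]
  e1=[0,1] f→[2,1,1] g→[0,0,0]
  ⟦path⟧₁ = (2 0; 2 0; 1 0)
Path 2 = h;k:
  e0=[1,0] h→[1,2] k→[1,2,1]
  e1=[0,1] h→[0,1] k→[1,0,0]
  ⟦path⟧₂ = (1 1; 2 0; 1 0)
Equal? differ; not commutative

Answer: DOES NOT COMMUTE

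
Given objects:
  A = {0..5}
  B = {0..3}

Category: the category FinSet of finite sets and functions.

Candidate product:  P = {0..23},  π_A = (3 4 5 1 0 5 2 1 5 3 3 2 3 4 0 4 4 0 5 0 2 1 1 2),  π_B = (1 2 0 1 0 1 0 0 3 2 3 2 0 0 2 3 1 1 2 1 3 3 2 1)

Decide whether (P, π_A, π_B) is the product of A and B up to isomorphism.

|A|·|B| = 6·4 = 24;  |P| = 24
Check the pairing map k ↦ (π_A(k), π_B(k)):
  0 : (3,1)
  1 : (4,2)
  2 : (5,0)
  3 : (1,1)
  4 : (0,0)
  5 : (5,1)
  6 : (2,0)
  7 : (1,0)
  8 : (5,3)
  9 : (3,2)
  10 : (3,3)
  11 : (2,2)
  12 : (3,0)
  13 : (4,0)
  14 : (0,2)
  15 : (4,3)
  16 : (4,1)
  17 : (0,1)
  18 : (5,2)
  19 : (0,1)  ✗ repeats pair of k=17
  20 : (2,3)
  21 : (1,3)
  22 : (1,2)
  23 : (2,1)
distinct pairs in image: 23 / 24 needed
  → (0,1) hit at k=17 and k=19

Answer: NOT A VALID PRODUCT — duplicate pair at indices 17,19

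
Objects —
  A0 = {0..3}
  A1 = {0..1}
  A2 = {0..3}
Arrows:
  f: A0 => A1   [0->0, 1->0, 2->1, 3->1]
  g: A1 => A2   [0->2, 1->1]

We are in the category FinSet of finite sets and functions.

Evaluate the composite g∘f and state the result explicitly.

  0 f=>0 g=>2
  1 f=>0 g=>2
  2 f=>1 g=>1
  3 f=>1 g=>1
result: [0->2, 1->2, 2->1, 3->1]

Answer: [0->2, 1->2, 2->1, 3->1]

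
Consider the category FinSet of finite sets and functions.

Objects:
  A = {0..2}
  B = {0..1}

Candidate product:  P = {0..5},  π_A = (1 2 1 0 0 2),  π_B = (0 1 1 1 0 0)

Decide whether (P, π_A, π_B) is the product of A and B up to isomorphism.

Answer: VALID PRODUCT

Trace:
|A|·|B| = 3·2 = 6;  |P| = 6
Check the pairing map k ↦ (π_A(k), π_B(k)):
  0 ↦ (1,0)
  1 ↦ (2,1)
  2 ↦ (1,1)
  3 ↦ (0,1)
  4 ↦ (0,0)
  5 ↦ (2,0)
distinct pairs in image: 6 / 6 needed
  → bijection onto A×B; projections well-typed.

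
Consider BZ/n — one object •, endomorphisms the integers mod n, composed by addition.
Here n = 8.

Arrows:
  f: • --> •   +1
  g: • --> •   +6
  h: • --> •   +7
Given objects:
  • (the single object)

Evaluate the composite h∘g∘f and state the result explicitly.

  0 +1≡1 +6≡7 +7≡6  (mod 8)
composite: +6

Answer: +6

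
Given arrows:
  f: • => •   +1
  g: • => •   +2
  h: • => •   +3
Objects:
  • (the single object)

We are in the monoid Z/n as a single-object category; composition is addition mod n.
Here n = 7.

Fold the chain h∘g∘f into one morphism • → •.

  0 +1≡1 +2≡3 +3≡6  (mod 7)
⟦path⟧: +6

Answer: +6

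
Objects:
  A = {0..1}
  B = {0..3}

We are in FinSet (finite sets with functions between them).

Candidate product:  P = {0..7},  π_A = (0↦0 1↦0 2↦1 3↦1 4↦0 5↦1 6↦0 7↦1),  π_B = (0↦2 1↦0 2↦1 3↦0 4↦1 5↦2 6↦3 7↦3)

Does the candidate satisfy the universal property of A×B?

Answer: VALID PRODUCT

Work:
|A|·|B| = 2·4 = 8;  |P| = 8
Check the pairing map k ↦ (π_A(k), π_B(k)):
  0 ↦ (0,2)
  1 ↦ (0,0)
  2 ↦ (1,1)
  3 ↦ (1,0)
  4 ↦ (0,1)
  5 ↦ (1,2)
  6 ↦ (0,3)
  7 ↦ (1,3)
distinct pairs in image: 8 / 8 needed
  → bijection onto A×B; projections well-typed.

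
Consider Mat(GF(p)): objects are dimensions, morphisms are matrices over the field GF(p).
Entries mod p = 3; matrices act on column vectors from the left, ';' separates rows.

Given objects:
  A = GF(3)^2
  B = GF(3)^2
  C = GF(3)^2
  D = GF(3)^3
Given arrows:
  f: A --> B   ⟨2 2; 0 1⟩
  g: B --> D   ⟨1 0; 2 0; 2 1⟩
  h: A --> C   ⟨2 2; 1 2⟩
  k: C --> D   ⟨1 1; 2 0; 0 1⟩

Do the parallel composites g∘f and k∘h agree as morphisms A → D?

Answer: DOES NOT COMMUTE

Derivation:
Path 1 = f;g:
  e0=⟨1,0⟩ f-->⟨2,0⟩ g-->⟨2,1,1⟩
  e1=⟨0,1⟩ f-->⟨2,1⟩ g-->⟨2,1,2⟩
  ⟦path⟧₁ = ⟨2 2; 1 1; 1 2⟩
Path 2 = h;k:
  e0=⟨1,0⟩ h-->⟨2,1⟩ k-->⟨0,1,1⟩
  e1=⟨0,1⟩ h-->⟨2,2⟩ k-->⟨1,1,2⟩
  ⟦path⟧₂ = ⟨0 1; 1 1; 1 2⟩
Equal? differ; not commutative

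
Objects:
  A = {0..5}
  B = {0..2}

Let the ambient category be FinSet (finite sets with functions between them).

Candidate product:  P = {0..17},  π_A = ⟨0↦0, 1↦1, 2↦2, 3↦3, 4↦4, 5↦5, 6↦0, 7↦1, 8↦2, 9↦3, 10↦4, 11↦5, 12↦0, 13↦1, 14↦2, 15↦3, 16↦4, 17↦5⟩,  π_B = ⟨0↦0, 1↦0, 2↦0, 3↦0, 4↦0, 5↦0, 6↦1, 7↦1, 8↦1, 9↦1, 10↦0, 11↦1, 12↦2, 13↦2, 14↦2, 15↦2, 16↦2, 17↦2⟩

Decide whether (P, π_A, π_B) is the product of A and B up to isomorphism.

|A|·|B| = 6·3 = 18;  |P| = 18
Check the pairing map k ↦ (π_A(k), π_B(k)):
  0 ↦ (0,0)
  1 ↦ (1,0)
  2 ↦ (2,0)
  3 ↦ (3,0)
  4 ↦ (4,0)
  5 ↦ (5,0)
  6 ↦ (0,1)
  7 ↦ (1,1)
  8 ↦ (2,1)
  9 ↦ (3,1)
  10 ↦ (4,0)  ✗ repeats pair of k=4
  11 ↦ (5,1)
  12 ↦ (0,2)
  13 ↦ (1,2)
  14 ↦ (2,2)
  15 ↦ (3,2)
  16 ↦ (4,2)
  17 ↦ (5,2)
distinct pairs in image: 17 / 18 needed
  → (4,0) hit at k=4 and k=10

Answer: NOT A VALID PRODUCT — duplicate pair at indices 4,10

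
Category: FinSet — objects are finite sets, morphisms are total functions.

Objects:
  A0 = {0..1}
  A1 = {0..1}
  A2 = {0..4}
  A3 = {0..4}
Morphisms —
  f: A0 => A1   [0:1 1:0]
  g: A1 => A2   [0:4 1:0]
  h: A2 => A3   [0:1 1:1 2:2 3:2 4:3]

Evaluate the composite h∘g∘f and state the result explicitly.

  0 f=>1 g=>0 h=>1
  1 f=>0 g=>4 h=>3
composite: [0:1 1:3]

Answer: [0:1 1:3]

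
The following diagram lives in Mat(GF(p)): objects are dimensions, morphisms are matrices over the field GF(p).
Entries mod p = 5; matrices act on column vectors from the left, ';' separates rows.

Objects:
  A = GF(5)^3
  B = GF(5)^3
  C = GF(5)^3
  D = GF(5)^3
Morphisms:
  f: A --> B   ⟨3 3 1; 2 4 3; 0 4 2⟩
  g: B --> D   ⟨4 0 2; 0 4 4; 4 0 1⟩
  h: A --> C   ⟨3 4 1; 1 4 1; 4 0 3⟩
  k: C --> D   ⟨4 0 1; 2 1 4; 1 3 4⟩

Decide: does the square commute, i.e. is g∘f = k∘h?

Answer: DOES NOT COMMUTE

Trace:
Along f;g (path 1):
  e0=⟨1,0,0⟩ f-->⟨3,2,0⟩ g-->⟨2,3,2⟩
  e1=⟨0,1,0⟩ f-->⟨3,4,4⟩ g-->⟨0,2,1⟩
  e2=⟨0,0,1⟩ f-->⟨1,3,2⟩ g-->⟨3,0,1⟩
  composite₁ = ⟨2 0 3; 3 2 0; 2 1 1⟩
Along h;k (path 2):
  e0=⟨1,0,0⟩ h-->⟨3,1,4⟩ k-->⟨1,3,2⟩
  e1=⟨0,1,0⟩ h-->⟨4,4,0⟩ k-->⟨1,2,1⟩
  e2=⟨0,0,1⟩ h-->⟨1,1,3⟩ k-->⟨2,0,1⟩
  composite₂ = ⟨1 1 2; 3 2 0; 2 1 1⟩
Equal? distinct morphisms ✗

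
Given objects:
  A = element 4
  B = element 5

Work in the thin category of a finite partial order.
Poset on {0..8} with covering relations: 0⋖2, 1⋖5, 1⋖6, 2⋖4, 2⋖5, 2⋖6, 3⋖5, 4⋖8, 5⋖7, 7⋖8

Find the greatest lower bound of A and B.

Common predecessors of 4,5: {0,2}
  0 ≤ 2
  2 ≤ 2
glb = 2

Answer: A∧B = 2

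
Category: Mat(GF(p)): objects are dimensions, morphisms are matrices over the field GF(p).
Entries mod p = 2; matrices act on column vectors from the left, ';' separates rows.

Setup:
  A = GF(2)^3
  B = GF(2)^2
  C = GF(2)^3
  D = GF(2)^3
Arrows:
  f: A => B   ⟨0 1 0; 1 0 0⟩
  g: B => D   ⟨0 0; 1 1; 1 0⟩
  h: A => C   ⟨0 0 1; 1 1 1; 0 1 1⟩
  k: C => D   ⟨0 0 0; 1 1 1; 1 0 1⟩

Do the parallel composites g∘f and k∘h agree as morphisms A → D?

1) trace f;g:
  e0=⟨1,0,0⟩ f=>⟨0,1⟩ g=>⟨0,1,0⟩
  e1=⟨0,1,0⟩ f=>⟨1,0⟩ g=>⟨0,1,1⟩
  e2=⟨0,0,1⟩ f=>⟨0,0⟩ g=>⟨0,0,0⟩
  result₁ = ⟨0 0 0; 1 1 0; 0 1 0⟩
2) trace h;k:
  e0=⟨1,0,0⟩ h=>⟨0,1,0⟩ k=>⟨0,1,0⟩
  e1=⟨0,1,0⟩ h=>⟨0,1,1⟩ k=>⟨0,0,1⟩
  e2=⟨0,0,1⟩ h=>⟨1,1,1⟩ k=>⟨0,1,0⟩
  result₂ = ⟨0 0 0; 1 0 1; 0 1 0⟩
Equal? distinct morphisms ✗

Answer: DOES NOT COMMUTE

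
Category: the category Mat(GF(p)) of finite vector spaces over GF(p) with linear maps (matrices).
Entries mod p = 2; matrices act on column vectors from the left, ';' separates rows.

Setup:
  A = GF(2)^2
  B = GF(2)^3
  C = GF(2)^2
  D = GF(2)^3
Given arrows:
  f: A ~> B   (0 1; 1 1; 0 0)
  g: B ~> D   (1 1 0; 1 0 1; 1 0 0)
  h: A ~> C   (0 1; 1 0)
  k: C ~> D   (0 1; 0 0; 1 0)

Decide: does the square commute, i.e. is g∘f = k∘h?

Along f;g (path 1):
  e0=⟨1,0⟩ f~>⟨0,1,0⟩ g~>⟨1,0,0⟩
  e1=⟨0,1⟩ f~>⟨1,1,0⟩ g~>⟨0,1,1⟩
  ⟦path⟧₁ = (1 0; 0 1; 0 1)
Along h;k (path 2):
  e0=⟨1,0⟩ h~>⟨0,1⟩ k~>⟨1,0,0⟩
  e1=⟨0,1⟩ h~>⟨1,0⟩ k~>⟨0,0,1⟩
  ⟦path⟧₂ = (1 0; 0 0; 0 1)
Equal? NO — does not commute

Answer: DOES NOT COMMUTE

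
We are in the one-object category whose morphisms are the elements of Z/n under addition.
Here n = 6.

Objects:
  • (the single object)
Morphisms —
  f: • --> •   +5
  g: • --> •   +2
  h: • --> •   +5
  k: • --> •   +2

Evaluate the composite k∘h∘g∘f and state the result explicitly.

  0 +5≡5 +2≡1 +5≡0 +2≡2  (mod 6)
composite: +2

Answer: +2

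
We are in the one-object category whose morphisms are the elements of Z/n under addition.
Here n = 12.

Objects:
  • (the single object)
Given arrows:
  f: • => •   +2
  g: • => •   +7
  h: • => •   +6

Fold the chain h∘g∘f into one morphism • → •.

  0 +2≡2 +7≡9 +6≡3  (mod 12)
⟦path⟧: +3

Answer: +3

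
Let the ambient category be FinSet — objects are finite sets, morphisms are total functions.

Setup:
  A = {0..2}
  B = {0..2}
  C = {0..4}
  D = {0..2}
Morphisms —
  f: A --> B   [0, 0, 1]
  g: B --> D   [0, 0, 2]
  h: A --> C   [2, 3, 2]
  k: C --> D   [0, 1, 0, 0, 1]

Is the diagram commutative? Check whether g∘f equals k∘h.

Answer: COMMUTES

Work:
Path 1 = f;g:
  0 f-->0 g-->0
  1 f-->0 g-->0
  2 f-->1 g-->0
  composite₁ = [0, 0, 0]
Path 2 = h;k:
  0 h-->2 k-->0
  1 h-->3 k-->0
  2 h-->2 k-->0
  composite₂ = [0, 0, 0]
Equal? same morphism ✓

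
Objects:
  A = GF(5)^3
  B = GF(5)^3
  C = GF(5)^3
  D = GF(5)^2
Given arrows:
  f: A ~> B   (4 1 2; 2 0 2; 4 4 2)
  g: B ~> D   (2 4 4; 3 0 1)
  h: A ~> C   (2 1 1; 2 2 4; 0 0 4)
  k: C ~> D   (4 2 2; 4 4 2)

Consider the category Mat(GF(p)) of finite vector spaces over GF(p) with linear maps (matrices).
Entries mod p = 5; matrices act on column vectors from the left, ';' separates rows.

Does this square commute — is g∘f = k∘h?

Answer: COMMUTES

Derivation:
Along f;g (path 1):
  e0=⟨1,0,0⟩ f~>⟨4,2,4⟩ g~>⟨2,1⟩
  e1=⟨0,1,0⟩ f~>⟨1,0,4⟩ g~>⟨3,2⟩
  e2=⟨0,0,1⟩ f~>⟨2,2,2⟩ g~>⟨0,3⟩
  ⟦path⟧₁ = (2 3 0; 1 2 3)
Along h;k (path 2):
  e0=⟨1,0,0⟩ h~>⟨2,2,0⟩ k~>⟨2,1⟩
  e1=⟨0,1,0⟩ h~>⟨1,2,0⟩ k~>⟨3,2⟩
  e2=⟨0,0,1⟩ h~>⟨1,4,4⟩ k~>⟨0,3⟩
  ⟦path⟧₂ = (2 3 0; 1 2 3)
Equal? YES — commutes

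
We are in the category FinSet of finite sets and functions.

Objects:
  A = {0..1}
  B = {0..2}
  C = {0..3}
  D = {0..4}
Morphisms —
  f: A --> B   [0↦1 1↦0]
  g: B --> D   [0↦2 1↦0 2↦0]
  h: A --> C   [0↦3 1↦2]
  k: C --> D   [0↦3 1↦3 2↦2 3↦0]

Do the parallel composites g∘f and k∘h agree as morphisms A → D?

Answer: COMMUTES

Derivation:
Along f;g (path 1):
  0 f-->1 g-->0
  1 f-->0 g-->2
  ⟦path⟧₁ = [0↦0 1↦2]
Along h;k (path 2):
  0 h-->3 k-->0
  1 h-->2 k-->2
  ⟦path⟧₂ = [0↦0 1↦2]
Equal? YES — commutes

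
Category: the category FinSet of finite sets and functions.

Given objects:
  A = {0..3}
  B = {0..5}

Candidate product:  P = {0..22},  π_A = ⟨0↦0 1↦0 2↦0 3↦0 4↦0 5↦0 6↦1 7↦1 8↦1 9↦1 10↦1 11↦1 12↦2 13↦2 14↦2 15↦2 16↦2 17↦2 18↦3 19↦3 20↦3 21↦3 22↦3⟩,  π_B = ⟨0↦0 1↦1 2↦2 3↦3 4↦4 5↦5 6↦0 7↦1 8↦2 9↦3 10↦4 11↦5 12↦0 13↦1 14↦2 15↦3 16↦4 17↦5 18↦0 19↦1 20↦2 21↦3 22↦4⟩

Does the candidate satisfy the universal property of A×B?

Answer: NOT A VALID PRODUCT — |P|=23 ≠ |A|·|B|=24

Derivation:
|A|·|B| = 4·6 = 24;  |P| = 23
  → cardinalities differ; no bijection possible.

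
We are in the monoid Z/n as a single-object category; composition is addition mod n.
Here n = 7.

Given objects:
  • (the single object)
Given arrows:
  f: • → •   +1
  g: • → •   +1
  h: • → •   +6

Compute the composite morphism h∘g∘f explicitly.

Answer: +1

Derivation:
  0 +1≡1 +1≡2 +6≡1  (mod 7)
composite: +1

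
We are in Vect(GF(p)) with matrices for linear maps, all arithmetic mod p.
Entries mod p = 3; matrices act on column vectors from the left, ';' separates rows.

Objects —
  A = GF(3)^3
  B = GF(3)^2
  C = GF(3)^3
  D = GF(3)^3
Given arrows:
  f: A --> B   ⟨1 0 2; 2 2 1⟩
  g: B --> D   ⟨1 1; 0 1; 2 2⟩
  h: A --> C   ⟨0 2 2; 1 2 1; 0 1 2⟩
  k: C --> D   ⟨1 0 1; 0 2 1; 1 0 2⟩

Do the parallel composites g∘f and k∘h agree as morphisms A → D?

Answer: DOES NOT COMMUTE

Work:
Path 1 = f;g:
  e0=⟨1,0,0⟩ f-->⟨1,2⟩ g-->⟨0,2,0⟩
  e1=⟨0,1,0⟩ f-->⟨0,2⟩ g-->⟨2,2,1⟩
  e2=⟨0,0,1⟩ f-->⟨2,1⟩ g-->⟨0,1,0⟩
  result₁ = ⟨0 2 0; 2 2 1; 0 1 0⟩
Path 2 = h;k:
  e0=⟨1,0,0⟩ h-->⟨0,1,0⟩ k-->⟨0,2,0⟩
  e1=⟨0,1,0⟩ h-->⟨2,2,1⟩ k-->⟨0,2,1⟩
  e2=⟨0,0,1⟩ h-->⟨2,1,2⟩ k-->⟨1,1,0⟩
  result₂ = ⟨0 0 1; 2 2 1; 0 1 0⟩
Equal? distinct morphisms ✗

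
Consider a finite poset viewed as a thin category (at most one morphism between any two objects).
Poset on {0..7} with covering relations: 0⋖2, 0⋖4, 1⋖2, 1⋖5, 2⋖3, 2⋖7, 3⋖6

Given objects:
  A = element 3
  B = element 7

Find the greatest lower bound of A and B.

Answer: A∧B = 2

Trace:
{x : x≤A ∧ x≤B} = {0,1,2}  (A=3, B=7)
  0 ≤ 2
  1 ≤ 2
  2 ≤ 2
glb = 2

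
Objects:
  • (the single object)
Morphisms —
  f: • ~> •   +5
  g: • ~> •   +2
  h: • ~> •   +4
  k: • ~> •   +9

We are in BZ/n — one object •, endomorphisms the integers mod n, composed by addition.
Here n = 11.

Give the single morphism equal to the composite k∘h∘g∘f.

  0 +5≡5 +2≡7 +4≡0 +9≡9  (mod 11)
result: +9

Answer: +9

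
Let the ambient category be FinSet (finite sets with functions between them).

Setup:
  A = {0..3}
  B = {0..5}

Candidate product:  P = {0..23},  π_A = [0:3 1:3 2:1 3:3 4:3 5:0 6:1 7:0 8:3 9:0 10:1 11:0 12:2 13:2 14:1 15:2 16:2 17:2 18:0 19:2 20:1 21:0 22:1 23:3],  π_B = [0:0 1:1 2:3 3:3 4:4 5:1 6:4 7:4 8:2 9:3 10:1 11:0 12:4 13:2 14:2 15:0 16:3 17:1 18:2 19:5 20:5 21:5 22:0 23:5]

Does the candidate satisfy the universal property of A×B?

Answer: VALID PRODUCT

Work:
|A|·|B| = 4·6 = 24;  |P| = 24
Check the pairing map k ↦ (π_A(k), π_B(k)):
  0 : (3,0)
  1 : (3,1)
  2 : (1,3)
  3 : (3,3)
  4 : (3,4)
  5 : (0,1)
  6 : (1,4)
  7 : (0,4)
  8 : (3,2)
  9 : (0,3)
  10 : (1,1)
  11 : (0,0)
  12 : (2,4)
  13 : (2,2)
  14 : (1,2)
  15 : (2,0)
  16 : (2,3)
  17 : (2,1)
  18 : (0,2)
  19 : (2,5)
  20 : (1,5)
  21 : (0,5)
  22 : (1,0)
  23 : (3,5)
distinct pairs in image: 24 / 24 needed
  → bijection onto A×B; projections well-typed.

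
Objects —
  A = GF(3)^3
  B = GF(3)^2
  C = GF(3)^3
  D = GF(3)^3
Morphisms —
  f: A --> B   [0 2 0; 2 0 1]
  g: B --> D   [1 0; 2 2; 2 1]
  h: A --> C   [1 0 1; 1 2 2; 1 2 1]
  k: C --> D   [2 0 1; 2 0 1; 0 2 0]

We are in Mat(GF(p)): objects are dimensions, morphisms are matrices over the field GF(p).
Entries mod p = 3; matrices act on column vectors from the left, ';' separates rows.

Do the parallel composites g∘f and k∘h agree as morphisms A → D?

1) trace f;g:
  e0=⟨1,0,0⟩ f-->⟨0,2⟩ g-->⟨0,1,2⟩
  e1=⟨0,1,0⟩ f-->⟨2,0⟩ g-->⟨2,1,1⟩
  e2=⟨0,0,1⟩ f-->⟨0,1⟩ g-->⟨0,2,1⟩
  ⟦path⟧₁ = [0 2 0; 1 1 2; 2 1 1]
2) trace h;k:
  e0=⟨1,0,0⟩ h-->⟨1,1,1⟩ k-->⟨0,0,2⟩
  e1=⟨0,1,0⟩ h-->⟨0,2,2⟩ k-->⟨2,2,1⟩
  e2=⟨0,0,1⟩ h-->⟨1,2,1⟩ k-->⟨0,0,1⟩
  ⟦path⟧₂ = [0 2 0; 0 2 0; 2 1 1]
Equal? NO — does not commute

Answer: DOES NOT COMMUTE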